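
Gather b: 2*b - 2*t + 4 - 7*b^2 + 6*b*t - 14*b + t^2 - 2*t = -7*b^2 + b*(6*t - 12) + t^2 - 4*t + 4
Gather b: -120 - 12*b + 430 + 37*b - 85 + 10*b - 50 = 35*b + 175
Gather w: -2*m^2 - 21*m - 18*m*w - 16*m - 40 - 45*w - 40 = -2*m^2 - 37*m + w*(-18*m - 45) - 80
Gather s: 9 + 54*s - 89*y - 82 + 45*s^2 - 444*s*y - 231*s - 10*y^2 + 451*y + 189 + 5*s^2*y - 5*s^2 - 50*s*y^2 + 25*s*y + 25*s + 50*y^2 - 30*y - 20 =s^2*(5*y + 40) + s*(-50*y^2 - 419*y - 152) + 40*y^2 + 332*y + 96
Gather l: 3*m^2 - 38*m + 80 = 3*m^2 - 38*m + 80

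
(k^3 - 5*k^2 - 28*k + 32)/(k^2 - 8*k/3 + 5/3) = 3*(k^2 - 4*k - 32)/(3*k - 5)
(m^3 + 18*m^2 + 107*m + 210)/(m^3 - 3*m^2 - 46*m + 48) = (m^2 + 12*m + 35)/(m^2 - 9*m + 8)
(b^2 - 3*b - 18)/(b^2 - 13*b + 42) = (b + 3)/(b - 7)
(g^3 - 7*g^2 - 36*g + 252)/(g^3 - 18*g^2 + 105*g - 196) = (g^2 - 36)/(g^2 - 11*g + 28)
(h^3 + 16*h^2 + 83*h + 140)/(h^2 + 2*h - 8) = (h^2 + 12*h + 35)/(h - 2)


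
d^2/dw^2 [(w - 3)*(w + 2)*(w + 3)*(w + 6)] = 12*w^2 + 48*w + 6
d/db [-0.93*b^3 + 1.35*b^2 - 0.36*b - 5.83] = -2.79*b^2 + 2.7*b - 0.36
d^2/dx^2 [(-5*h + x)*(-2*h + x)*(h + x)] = -12*h + 6*x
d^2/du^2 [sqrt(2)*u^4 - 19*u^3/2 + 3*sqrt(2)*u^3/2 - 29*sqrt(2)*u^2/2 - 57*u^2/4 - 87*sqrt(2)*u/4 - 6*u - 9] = 12*sqrt(2)*u^2 - 57*u + 9*sqrt(2)*u - 29*sqrt(2) - 57/2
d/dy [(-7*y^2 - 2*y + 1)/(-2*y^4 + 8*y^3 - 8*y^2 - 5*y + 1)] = (-28*y^5 + 44*y^4 + 40*y^3 - 5*y^2 + 2*y + 3)/(4*y^8 - 32*y^7 + 96*y^6 - 108*y^5 - 20*y^4 + 96*y^3 + 9*y^2 - 10*y + 1)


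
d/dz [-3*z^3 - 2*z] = -9*z^2 - 2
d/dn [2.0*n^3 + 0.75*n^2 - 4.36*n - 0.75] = 6.0*n^2 + 1.5*n - 4.36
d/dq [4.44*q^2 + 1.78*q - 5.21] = 8.88*q + 1.78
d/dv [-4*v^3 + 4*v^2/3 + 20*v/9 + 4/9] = -12*v^2 + 8*v/3 + 20/9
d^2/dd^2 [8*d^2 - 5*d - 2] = 16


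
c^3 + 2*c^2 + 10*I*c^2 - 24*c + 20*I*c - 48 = (c + 2)*(c + 4*I)*(c + 6*I)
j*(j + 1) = j^2 + j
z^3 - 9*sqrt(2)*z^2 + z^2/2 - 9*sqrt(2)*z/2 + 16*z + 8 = (z + 1/2)*(z - 8*sqrt(2))*(z - sqrt(2))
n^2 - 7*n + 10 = (n - 5)*(n - 2)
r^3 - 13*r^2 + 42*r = r*(r - 7)*(r - 6)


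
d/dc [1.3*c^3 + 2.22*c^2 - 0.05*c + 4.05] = 3.9*c^2 + 4.44*c - 0.05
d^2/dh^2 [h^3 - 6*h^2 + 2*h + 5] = 6*h - 12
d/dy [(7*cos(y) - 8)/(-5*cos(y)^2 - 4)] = (-35*cos(y)^2 + 80*cos(y) + 28)*sin(y)/(5*sin(y)^2 - 9)^2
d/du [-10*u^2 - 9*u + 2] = -20*u - 9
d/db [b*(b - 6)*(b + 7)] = 3*b^2 + 2*b - 42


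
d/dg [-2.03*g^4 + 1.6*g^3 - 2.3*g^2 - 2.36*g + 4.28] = -8.12*g^3 + 4.8*g^2 - 4.6*g - 2.36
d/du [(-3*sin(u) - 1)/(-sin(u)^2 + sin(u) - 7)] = (-3*sin(u)^2 - 2*sin(u) + 22)*cos(u)/(sin(u)^2 - sin(u) + 7)^2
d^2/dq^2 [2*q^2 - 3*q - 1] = 4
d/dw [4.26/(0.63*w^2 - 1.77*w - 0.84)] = (7.5402 - 5.3676*w)/(-0.63*w^2 + 1.77*w + 0.84)^2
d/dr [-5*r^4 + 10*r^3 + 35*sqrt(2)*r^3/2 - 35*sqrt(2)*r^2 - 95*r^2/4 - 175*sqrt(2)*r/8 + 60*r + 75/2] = -20*r^3 + 30*r^2 + 105*sqrt(2)*r^2/2 - 70*sqrt(2)*r - 95*r/2 - 175*sqrt(2)/8 + 60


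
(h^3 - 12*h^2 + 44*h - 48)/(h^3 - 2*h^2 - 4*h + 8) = (h^2 - 10*h + 24)/(h^2 - 4)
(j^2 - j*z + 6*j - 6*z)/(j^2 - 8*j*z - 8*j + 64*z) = (j^2 - j*z + 6*j - 6*z)/(j^2 - 8*j*z - 8*j + 64*z)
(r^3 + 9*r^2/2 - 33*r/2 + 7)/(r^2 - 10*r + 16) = (2*r^2 + 13*r - 7)/(2*(r - 8))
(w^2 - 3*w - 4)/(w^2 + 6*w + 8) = (w^2 - 3*w - 4)/(w^2 + 6*w + 8)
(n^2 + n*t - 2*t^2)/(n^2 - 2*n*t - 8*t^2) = (-n + t)/(-n + 4*t)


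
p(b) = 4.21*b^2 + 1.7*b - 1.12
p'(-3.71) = -29.54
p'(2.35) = 21.49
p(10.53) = 483.59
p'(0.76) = 8.10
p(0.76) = 2.60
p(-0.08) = -1.23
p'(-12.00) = -99.34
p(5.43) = 132.24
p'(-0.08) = 1.03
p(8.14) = 291.67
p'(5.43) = 47.42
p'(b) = 8.42*b + 1.7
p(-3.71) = 50.52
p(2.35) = 26.12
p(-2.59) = 22.72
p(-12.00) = 584.72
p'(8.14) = 70.24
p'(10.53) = 90.36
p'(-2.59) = -20.11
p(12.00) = 625.52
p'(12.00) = 102.74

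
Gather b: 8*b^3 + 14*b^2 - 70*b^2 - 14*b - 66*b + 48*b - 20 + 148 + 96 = 8*b^3 - 56*b^2 - 32*b + 224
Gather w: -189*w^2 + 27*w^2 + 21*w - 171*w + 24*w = -162*w^2 - 126*w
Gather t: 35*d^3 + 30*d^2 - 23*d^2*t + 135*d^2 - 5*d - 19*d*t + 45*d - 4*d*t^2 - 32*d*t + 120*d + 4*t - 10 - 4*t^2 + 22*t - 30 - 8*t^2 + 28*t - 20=35*d^3 + 165*d^2 + 160*d + t^2*(-4*d - 12) + t*(-23*d^2 - 51*d + 54) - 60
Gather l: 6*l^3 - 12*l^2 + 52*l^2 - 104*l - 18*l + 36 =6*l^3 + 40*l^2 - 122*l + 36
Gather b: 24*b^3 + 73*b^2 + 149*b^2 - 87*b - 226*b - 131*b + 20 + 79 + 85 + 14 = 24*b^3 + 222*b^2 - 444*b + 198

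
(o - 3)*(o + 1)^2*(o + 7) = o^4 + 6*o^3 - 12*o^2 - 38*o - 21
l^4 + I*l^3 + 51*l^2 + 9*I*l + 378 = (l - 6*I)*(l - 3*I)*(l + 3*I)*(l + 7*I)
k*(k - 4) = k^2 - 4*k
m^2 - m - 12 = (m - 4)*(m + 3)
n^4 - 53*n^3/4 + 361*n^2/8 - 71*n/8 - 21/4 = (n - 7)*(n - 6)*(n - 1/2)*(n + 1/4)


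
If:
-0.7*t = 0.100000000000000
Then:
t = -0.14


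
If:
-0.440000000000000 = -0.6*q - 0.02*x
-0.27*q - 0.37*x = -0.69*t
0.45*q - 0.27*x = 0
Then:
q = 0.69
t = 0.89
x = 1.16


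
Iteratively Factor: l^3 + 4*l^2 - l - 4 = (l + 1)*(l^2 + 3*l - 4) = (l + 1)*(l + 4)*(l - 1)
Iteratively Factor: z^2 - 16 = (z - 4)*(z + 4)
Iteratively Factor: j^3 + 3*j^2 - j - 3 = (j - 1)*(j^2 + 4*j + 3) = (j - 1)*(j + 3)*(j + 1)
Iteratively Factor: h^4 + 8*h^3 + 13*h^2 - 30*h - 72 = (h + 3)*(h^3 + 5*h^2 - 2*h - 24) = (h - 2)*(h + 3)*(h^2 + 7*h + 12) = (h - 2)*(h + 3)*(h + 4)*(h + 3)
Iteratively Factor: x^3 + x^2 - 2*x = (x)*(x^2 + x - 2) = x*(x + 2)*(x - 1)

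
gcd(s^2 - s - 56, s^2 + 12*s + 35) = s + 7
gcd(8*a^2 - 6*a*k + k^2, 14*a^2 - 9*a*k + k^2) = 2*a - k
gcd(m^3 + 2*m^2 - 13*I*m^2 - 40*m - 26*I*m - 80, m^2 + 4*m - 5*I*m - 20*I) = m - 5*I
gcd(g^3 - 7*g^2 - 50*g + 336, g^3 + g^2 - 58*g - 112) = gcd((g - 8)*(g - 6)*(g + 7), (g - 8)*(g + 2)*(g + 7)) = g^2 - g - 56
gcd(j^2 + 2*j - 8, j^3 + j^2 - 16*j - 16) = j + 4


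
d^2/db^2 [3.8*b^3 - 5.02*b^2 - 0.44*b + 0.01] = 22.8*b - 10.04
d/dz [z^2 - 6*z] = 2*z - 6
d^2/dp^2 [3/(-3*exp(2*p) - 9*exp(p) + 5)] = 9*(-6*(2*exp(p) + 3)^2*exp(p) + (4*exp(p) + 3)*(3*exp(2*p) + 9*exp(p) - 5))*exp(p)/(3*exp(2*p) + 9*exp(p) - 5)^3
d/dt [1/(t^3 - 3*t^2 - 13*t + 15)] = (-3*t^2 + 6*t + 13)/(t^3 - 3*t^2 - 13*t + 15)^2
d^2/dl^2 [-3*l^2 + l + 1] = -6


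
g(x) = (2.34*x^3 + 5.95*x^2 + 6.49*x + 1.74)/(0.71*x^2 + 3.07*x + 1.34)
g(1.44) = 4.20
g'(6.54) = 3.03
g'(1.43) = 2.30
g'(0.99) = 2.13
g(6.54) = 18.41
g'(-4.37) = -94.67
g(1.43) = 4.18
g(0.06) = 1.41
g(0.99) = 3.21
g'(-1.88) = -4.11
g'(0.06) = 1.82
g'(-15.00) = 3.07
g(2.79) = 7.58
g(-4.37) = -73.02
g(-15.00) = -57.84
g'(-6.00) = -2.74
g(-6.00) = -38.73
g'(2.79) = 2.66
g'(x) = (-1.42*x - 3.07)*(2.34*x^3 + 5.95*x^2 + 6.49*x + 1.74)/(0.71*x^2 + 3.07*x + 1.34)^2 + (7.02*x^2 + 11.9*x + 6.49)/(0.71*x^2 + 3.07*x + 1.34) = (1.6614*x^4 + 14.3676*x^3 + 23.0654*x^2 + 13.4752*x + 3.3548)/(0.5041*x^4 + 4.3594*x^3 + 11.3277*x^2 + 8.2276*x + 1.7956)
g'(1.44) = 2.31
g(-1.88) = 2.59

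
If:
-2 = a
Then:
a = -2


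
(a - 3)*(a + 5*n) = a^2 + 5*a*n - 3*a - 15*n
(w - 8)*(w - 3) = w^2 - 11*w + 24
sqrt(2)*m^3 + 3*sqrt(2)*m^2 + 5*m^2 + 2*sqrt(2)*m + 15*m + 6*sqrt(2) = (m + 3)*(m + 2*sqrt(2))*(sqrt(2)*m + 1)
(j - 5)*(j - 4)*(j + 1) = j^3 - 8*j^2 + 11*j + 20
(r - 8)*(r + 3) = r^2 - 5*r - 24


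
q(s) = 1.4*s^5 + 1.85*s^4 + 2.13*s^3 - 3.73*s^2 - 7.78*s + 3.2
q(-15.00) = -977376.85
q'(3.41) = 1281.00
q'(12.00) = 158762.06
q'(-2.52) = 215.47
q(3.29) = 769.47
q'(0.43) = -8.98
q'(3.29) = 1120.49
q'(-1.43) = 23.59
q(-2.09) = -36.81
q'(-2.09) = 101.73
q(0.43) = -0.58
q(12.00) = 389779.76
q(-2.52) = -102.64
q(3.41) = 913.40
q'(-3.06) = 476.59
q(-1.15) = 4.39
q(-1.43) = -0.17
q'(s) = 7.0*s^4 + 7.4*s^3 + 6.39*s^2 - 7.46*s - 7.78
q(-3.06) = -282.36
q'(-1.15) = 10.24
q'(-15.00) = 330941.87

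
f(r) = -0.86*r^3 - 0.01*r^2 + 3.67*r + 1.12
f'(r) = -2.58*r^2 - 0.02*r + 3.67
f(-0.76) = -1.30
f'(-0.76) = 2.19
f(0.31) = 2.23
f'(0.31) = 3.42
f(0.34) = 2.33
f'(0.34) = 3.36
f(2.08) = 0.97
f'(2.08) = -7.53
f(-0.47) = -0.52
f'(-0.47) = 3.11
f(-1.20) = -1.81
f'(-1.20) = -0.02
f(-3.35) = 21.05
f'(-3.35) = -25.22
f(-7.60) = 350.17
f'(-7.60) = -145.20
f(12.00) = -1442.36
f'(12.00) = -368.09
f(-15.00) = 2846.32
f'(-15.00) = -576.53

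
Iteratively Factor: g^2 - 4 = (g + 2)*(g - 2)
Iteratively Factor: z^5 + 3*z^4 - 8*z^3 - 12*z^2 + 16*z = (z + 2)*(z^4 + z^3 - 10*z^2 + 8*z) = (z - 1)*(z + 2)*(z^3 + 2*z^2 - 8*z) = (z - 2)*(z - 1)*(z + 2)*(z^2 + 4*z) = (z - 2)*(z - 1)*(z + 2)*(z + 4)*(z)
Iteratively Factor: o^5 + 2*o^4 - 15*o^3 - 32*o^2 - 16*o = (o - 4)*(o^4 + 6*o^3 + 9*o^2 + 4*o) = (o - 4)*(o + 1)*(o^3 + 5*o^2 + 4*o) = o*(o - 4)*(o + 1)*(o^2 + 5*o + 4) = o*(o - 4)*(o + 1)^2*(o + 4)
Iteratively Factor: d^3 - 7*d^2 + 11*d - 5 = (d - 1)*(d^2 - 6*d + 5) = (d - 5)*(d - 1)*(d - 1)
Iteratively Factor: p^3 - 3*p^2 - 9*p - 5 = (p + 1)*(p^2 - 4*p - 5) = (p - 5)*(p + 1)*(p + 1)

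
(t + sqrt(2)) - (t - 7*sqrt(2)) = 8*sqrt(2)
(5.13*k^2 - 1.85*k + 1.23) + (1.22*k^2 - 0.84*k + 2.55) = 6.35*k^2 - 2.69*k + 3.78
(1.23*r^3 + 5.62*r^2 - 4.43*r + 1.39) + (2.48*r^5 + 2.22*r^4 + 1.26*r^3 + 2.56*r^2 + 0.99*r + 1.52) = 2.48*r^5 + 2.22*r^4 + 2.49*r^3 + 8.18*r^2 - 3.44*r + 2.91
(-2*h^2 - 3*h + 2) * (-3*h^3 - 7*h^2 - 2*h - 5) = 6*h^5 + 23*h^4 + 19*h^3 + 2*h^2 + 11*h - 10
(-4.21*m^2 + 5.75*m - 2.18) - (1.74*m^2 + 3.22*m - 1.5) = -5.95*m^2 + 2.53*m - 0.68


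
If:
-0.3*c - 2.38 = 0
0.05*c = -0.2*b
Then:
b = 1.98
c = -7.93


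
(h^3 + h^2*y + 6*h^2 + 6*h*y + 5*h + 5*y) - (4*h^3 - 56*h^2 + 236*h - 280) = -3*h^3 + h^2*y + 62*h^2 + 6*h*y - 231*h + 5*y + 280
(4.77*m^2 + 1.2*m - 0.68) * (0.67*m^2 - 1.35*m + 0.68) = 3.1959*m^4 - 5.6355*m^3 + 1.168*m^2 + 1.734*m - 0.4624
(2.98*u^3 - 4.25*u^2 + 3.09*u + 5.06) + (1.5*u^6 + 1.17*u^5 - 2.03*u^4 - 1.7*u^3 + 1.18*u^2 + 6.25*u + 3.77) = 1.5*u^6 + 1.17*u^5 - 2.03*u^4 + 1.28*u^3 - 3.07*u^2 + 9.34*u + 8.83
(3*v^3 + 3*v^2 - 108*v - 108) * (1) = 3*v^3 + 3*v^2 - 108*v - 108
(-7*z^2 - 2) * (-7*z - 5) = 49*z^3 + 35*z^2 + 14*z + 10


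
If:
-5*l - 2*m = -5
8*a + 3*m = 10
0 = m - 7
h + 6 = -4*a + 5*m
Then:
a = -11/8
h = 69/2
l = -9/5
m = 7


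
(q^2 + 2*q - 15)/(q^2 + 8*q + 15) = (q - 3)/(q + 3)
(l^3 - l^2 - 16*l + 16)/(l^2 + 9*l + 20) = (l^2 - 5*l + 4)/(l + 5)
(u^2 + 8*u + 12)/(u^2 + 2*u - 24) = (u + 2)/(u - 4)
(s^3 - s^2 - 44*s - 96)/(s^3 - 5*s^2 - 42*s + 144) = (s^2 + 7*s + 12)/(s^2 + 3*s - 18)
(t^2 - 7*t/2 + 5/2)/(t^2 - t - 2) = (-t^2 + 7*t/2 - 5/2)/(-t^2 + t + 2)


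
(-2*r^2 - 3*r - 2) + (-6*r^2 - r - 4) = -8*r^2 - 4*r - 6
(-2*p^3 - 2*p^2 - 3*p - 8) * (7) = -14*p^3 - 14*p^2 - 21*p - 56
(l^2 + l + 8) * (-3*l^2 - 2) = -3*l^4 - 3*l^3 - 26*l^2 - 2*l - 16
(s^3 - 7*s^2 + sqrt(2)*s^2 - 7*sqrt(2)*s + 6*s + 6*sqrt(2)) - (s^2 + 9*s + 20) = s^3 - 8*s^2 + sqrt(2)*s^2 - 7*sqrt(2)*s - 3*s - 20 + 6*sqrt(2)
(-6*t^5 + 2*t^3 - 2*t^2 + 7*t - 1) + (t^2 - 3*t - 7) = -6*t^5 + 2*t^3 - t^2 + 4*t - 8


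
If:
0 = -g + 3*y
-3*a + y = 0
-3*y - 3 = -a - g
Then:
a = 3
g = 27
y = 9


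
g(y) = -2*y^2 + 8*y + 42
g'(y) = 8 - 4*y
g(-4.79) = -42.21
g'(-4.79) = 27.16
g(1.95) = 50.00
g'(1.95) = 0.20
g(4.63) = 36.17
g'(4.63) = -10.52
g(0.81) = 47.17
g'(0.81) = 4.76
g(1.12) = 48.45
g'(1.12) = 3.52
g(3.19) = 47.17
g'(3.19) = -4.76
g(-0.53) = 37.20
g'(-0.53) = 10.12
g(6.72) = 5.44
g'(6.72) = -18.88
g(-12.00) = -342.00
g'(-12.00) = 56.00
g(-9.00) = -192.00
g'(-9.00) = 44.00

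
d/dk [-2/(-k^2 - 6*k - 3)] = 4*(-k - 3)/(k^2 + 6*k + 3)^2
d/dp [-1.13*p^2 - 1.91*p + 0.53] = -2.26*p - 1.91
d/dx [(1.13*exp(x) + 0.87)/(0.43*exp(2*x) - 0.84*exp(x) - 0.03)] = (-0.4859*exp(2*x) - 0.7482*exp(x) + 0.6969)*exp(x)/(0.1849*exp(4*x) - 0.7224*exp(3*x) + 0.6798*exp(2*x) + 0.0504*exp(x) + 0.0009)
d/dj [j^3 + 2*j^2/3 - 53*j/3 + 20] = 3*j^2 + 4*j/3 - 53/3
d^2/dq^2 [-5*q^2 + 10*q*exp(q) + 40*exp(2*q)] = 10*q*exp(q) + 160*exp(2*q) + 20*exp(q) - 10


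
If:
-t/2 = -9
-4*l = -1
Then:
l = 1/4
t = 18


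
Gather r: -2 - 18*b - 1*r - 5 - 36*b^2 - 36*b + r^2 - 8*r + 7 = -36*b^2 - 54*b + r^2 - 9*r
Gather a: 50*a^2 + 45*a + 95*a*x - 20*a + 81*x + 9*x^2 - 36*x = 50*a^2 + a*(95*x + 25) + 9*x^2 + 45*x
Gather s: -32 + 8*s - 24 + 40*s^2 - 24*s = 40*s^2 - 16*s - 56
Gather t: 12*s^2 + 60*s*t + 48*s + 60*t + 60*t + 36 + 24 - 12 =12*s^2 + 48*s + t*(60*s + 120) + 48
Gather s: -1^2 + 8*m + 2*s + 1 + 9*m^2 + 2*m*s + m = 9*m^2 + 9*m + s*(2*m + 2)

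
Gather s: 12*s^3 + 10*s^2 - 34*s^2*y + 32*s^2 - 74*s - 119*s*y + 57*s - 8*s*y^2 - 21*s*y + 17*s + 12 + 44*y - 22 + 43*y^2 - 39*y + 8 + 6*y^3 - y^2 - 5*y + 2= 12*s^3 + s^2*(42 - 34*y) + s*(-8*y^2 - 140*y) + 6*y^3 + 42*y^2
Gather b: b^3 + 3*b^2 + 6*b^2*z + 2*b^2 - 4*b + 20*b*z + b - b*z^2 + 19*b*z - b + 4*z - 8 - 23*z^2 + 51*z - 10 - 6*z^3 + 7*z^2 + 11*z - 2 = b^3 + b^2*(6*z + 5) + b*(-z^2 + 39*z - 4) - 6*z^3 - 16*z^2 + 66*z - 20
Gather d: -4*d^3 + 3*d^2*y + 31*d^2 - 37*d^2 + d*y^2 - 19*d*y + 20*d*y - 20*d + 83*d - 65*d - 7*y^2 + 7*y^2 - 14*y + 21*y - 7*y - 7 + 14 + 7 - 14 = -4*d^3 + d^2*(3*y - 6) + d*(y^2 + y - 2)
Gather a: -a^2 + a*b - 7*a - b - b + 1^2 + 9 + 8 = -a^2 + a*(b - 7) - 2*b + 18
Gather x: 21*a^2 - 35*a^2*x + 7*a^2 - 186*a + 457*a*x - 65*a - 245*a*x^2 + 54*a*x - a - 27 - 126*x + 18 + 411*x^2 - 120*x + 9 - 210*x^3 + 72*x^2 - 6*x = 28*a^2 - 252*a - 210*x^3 + x^2*(483 - 245*a) + x*(-35*a^2 + 511*a - 252)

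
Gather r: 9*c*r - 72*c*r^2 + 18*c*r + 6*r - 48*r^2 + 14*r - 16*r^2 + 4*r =r^2*(-72*c - 64) + r*(27*c + 24)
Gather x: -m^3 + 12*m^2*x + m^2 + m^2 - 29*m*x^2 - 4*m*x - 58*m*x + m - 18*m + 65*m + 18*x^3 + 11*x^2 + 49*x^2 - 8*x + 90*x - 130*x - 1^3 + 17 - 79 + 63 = -m^3 + 2*m^2 + 48*m + 18*x^3 + x^2*(60 - 29*m) + x*(12*m^2 - 62*m - 48)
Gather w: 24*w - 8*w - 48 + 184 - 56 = 16*w + 80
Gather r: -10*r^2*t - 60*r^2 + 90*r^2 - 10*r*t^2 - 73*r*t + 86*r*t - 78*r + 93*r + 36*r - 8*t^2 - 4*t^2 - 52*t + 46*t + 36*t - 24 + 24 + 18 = r^2*(30 - 10*t) + r*(-10*t^2 + 13*t + 51) - 12*t^2 + 30*t + 18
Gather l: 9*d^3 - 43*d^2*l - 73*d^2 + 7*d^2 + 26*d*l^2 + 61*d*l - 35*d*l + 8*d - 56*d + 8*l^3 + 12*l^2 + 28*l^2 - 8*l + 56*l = 9*d^3 - 66*d^2 - 48*d + 8*l^3 + l^2*(26*d + 40) + l*(-43*d^2 + 26*d + 48)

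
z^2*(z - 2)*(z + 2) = z^4 - 4*z^2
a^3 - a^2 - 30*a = a*(a - 6)*(a + 5)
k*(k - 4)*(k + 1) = k^3 - 3*k^2 - 4*k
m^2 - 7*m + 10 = (m - 5)*(m - 2)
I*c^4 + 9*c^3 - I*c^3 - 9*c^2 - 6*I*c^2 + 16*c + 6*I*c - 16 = (c - 8*I)*(c - 2*I)*(c + I)*(I*c - I)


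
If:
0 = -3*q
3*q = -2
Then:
No Solution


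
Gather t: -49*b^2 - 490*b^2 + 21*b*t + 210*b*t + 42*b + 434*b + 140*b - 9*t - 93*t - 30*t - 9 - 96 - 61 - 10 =-539*b^2 + 616*b + t*(231*b - 132) - 176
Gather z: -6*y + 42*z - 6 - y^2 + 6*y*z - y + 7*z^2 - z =-y^2 - 7*y + 7*z^2 + z*(6*y + 41) - 6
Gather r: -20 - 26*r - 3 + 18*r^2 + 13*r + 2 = 18*r^2 - 13*r - 21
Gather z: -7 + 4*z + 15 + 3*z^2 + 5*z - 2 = 3*z^2 + 9*z + 6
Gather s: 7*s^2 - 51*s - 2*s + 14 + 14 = 7*s^2 - 53*s + 28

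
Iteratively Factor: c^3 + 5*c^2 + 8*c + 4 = (c + 2)*(c^2 + 3*c + 2) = (c + 2)^2*(c + 1)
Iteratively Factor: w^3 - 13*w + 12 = (w + 4)*(w^2 - 4*w + 3) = (w - 1)*(w + 4)*(w - 3)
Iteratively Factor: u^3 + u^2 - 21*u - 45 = (u + 3)*(u^2 - 2*u - 15) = (u - 5)*(u + 3)*(u + 3)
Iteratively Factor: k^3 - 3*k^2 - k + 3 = (k - 1)*(k^2 - 2*k - 3) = (k - 1)*(k + 1)*(k - 3)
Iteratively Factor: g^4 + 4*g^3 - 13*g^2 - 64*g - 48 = (g - 4)*(g^3 + 8*g^2 + 19*g + 12) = (g - 4)*(g + 4)*(g^2 + 4*g + 3) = (g - 4)*(g + 3)*(g + 4)*(g + 1)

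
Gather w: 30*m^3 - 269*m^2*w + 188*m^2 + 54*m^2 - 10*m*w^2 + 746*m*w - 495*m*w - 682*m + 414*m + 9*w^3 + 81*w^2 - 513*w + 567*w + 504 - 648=30*m^3 + 242*m^2 - 268*m + 9*w^3 + w^2*(81 - 10*m) + w*(-269*m^2 + 251*m + 54) - 144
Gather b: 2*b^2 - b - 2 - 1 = 2*b^2 - b - 3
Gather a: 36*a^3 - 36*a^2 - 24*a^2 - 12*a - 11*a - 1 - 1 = 36*a^3 - 60*a^2 - 23*a - 2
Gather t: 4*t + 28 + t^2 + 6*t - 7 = t^2 + 10*t + 21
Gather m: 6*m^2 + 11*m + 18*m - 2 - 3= 6*m^2 + 29*m - 5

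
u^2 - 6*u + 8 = (u - 4)*(u - 2)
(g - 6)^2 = g^2 - 12*g + 36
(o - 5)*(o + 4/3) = o^2 - 11*o/3 - 20/3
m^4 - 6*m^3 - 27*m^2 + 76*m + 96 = (m - 8)*(m - 3)*(m + 1)*(m + 4)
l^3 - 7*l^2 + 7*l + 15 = (l - 5)*(l - 3)*(l + 1)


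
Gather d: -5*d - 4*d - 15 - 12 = -9*d - 27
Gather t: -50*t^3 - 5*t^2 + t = -50*t^3 - 5*t^2 + t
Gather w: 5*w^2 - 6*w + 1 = 5*w^2 - 6*w + 1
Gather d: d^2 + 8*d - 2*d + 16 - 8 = d^2 + 6*d + 8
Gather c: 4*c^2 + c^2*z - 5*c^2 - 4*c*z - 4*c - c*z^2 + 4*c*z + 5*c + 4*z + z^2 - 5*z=c^2*(z - 1) + c*(1 - z^2) + z^2 - z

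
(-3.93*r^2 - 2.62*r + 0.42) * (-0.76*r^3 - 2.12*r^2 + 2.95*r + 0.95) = 2.9868*r^5 + 10.3228*r^4 - 6.3583*r^3 - 12.3529*r^2 - 1.25*r + 0.399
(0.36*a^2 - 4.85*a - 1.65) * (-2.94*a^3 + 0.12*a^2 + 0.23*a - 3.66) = -1.0584*a^5 + 14.3022*a^4 + 4.3518*a^3 - 2.6311*a^2 + 17.3715*a + 6.039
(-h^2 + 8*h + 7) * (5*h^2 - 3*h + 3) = -5*h^4 + 43*h^3 + 8*h^2 + 3*h + 21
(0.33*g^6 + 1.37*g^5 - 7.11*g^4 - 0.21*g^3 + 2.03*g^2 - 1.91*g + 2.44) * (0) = 0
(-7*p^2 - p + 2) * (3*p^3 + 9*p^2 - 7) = -21*p^5 - 66*p^4 - 3*p^3 + 67*p^2 + 7*p - 14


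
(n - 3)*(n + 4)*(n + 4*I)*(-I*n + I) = -I*n^4 + 4*n^3 + 13*I*n^2 - 52*n - 12*I*n + 48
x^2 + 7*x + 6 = (x + 1)*(x + 6)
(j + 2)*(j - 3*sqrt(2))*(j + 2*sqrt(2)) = j^3 - sqrt(2)*j^2 + 2*j^2 - 12*j - 2*sqrt(2)*j - 24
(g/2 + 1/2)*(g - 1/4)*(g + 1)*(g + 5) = g^4/2 + 27*g^3/8 + 37*g^2/8 + 9*g/8 - 5/8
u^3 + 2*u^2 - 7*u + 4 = (u - 1)^2*(u + 4)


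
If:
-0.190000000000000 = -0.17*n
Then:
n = 1.12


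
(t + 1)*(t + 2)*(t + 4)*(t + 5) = t^4 + 12*t^3 + 49*t^2 + 78*t + 40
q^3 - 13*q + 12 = (q - 3)*(q - 1)*(q + 4)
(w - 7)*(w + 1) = w^2 - 6*w - 7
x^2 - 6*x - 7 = (x - 7)*(x + 1)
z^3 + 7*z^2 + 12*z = z*(z + 3)*(z + 4)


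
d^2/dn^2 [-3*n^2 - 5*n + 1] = -6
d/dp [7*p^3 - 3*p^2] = 3*p*(7*p - 2)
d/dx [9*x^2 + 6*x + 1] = 18*x + 6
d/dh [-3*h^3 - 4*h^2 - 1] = h*(-9*h - 8)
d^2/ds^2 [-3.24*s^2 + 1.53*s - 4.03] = -6.48000000000000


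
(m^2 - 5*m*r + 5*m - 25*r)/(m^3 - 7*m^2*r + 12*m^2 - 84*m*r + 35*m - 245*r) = (-m + 5*r)/(-m^2 + 7*m*r - 7*m + 49*r)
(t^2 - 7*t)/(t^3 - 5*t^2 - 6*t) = (7 - t)/(-t^2 + 5*t + 6)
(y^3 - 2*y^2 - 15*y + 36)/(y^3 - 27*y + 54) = (y + 4)/(y + 6)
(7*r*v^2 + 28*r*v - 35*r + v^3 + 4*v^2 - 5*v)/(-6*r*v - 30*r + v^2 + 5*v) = (-7*r*v + 7*r - v^2 + v)/(6*r - v)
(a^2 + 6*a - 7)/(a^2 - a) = (a + 7)/a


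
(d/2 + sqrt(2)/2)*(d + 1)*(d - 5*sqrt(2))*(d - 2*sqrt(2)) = d^4/2 - 3*sqrt(2)*d^3 + d^3/2 - 3*sqrt(2)*d^2 + 3*d^2 + 3*d + 10*sqrt(2)*d + 10*sqrt(2)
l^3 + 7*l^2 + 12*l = l*(l + 3)*(l + 4)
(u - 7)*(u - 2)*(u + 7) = u^3 - 2*u^2 - 49*u + 98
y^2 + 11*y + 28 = (y + 4)*(y + 7)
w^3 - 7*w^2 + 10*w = w*(w - 5)*(w - 2)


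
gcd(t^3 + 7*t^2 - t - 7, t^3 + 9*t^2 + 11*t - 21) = t^2 + 6*t - 7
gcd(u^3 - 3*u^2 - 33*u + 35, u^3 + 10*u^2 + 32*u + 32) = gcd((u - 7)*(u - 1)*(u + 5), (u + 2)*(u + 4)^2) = 1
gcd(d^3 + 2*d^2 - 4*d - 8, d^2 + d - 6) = d - 2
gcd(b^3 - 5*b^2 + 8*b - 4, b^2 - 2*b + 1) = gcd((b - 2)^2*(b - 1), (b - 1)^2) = b - 1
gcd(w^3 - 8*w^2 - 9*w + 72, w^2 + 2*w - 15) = w - 3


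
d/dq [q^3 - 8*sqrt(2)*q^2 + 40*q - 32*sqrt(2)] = 3*q^2 - 16*sqrt(2)*q + 40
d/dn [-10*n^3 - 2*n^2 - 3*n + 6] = -30*n^2 - 4*n - 3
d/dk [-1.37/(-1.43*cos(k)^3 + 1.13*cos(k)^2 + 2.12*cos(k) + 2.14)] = (5.8773*cos(k)^2 - 3.0962*cos(k) - 2.9044)*sin(k)/(-1.43*cos(k)^3 + 1.13*cos(k)^2 + 2.12*cos(k) + 2.14)^2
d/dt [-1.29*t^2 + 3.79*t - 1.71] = 3.79 - 2.58*t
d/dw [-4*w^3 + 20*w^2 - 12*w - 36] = -12*w^2 + 40*w - 12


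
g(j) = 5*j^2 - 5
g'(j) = 10*j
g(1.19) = 2.08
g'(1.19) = 11.90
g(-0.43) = -4.08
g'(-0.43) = -4.30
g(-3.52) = 56.95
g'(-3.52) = -35.20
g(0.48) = -3.85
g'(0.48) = 4.80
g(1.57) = 7.32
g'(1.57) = 15.70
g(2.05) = 16.01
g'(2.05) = 20.50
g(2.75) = 32.81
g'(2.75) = 27.50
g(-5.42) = 141.88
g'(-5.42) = -54.20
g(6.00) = 175.00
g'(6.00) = 60.00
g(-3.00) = 40.00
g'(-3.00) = -30.00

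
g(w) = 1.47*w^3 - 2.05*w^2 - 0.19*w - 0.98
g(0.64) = -1.56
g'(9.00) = 320.12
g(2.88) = 16.58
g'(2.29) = 13.55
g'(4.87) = 84.43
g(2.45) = 7.87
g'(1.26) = 1.65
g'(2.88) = 24.58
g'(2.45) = 16.24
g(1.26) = -1.53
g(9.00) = 902.89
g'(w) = 4.41*w^2 - 4.1*w - 0.19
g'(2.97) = 26.53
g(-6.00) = -391.16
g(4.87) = 119.26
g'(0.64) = -1.01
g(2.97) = 18.88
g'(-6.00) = 183.17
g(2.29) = 5.49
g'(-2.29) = 32.33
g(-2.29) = -28.95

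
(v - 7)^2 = v^2 - 14*v + 49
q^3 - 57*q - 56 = (q - 8)*(q + 1)*(q + 7)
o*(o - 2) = o^2 - 2*o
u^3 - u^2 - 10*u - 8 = (u - 4)*(u + 1)*(u + 2)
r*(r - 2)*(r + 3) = r^3 + r^2 - 6*r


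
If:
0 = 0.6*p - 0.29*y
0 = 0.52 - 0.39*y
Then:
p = 0.64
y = 1.33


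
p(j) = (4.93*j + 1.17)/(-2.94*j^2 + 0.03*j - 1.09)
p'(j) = (4.93*j + 1.17)*(5.88*j - 0.03)/(-2.94*j^2 + 0.03*j - 1.09)^2 + 4.93/(-2.94*j^2 + 0.03*j - 1.09)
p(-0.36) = 0.41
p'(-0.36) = -2.74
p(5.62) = -0.31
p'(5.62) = 0.06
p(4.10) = -0.42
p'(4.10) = 0.10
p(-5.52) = 0.29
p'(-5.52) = 0.05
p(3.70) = -0.47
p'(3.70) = 0.13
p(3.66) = -0.48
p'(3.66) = 0.13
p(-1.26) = 0.87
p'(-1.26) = 0.27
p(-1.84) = 0.71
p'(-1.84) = 0.25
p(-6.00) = 0.27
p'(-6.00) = 0.04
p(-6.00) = 0.27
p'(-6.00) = 0.04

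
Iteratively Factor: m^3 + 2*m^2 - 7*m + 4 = (m - 1)*(m^2 + 3*m - 4) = (m - 1)^2*(m + 4)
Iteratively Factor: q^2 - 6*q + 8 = (q - 4)*(q - 2)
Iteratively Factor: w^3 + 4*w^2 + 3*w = (w)*(w^2 + 4*w + 3) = w*(w + 3)*(w + 1)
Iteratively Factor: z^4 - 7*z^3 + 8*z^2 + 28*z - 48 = (z - 2)*(z^3 - 5*z^2 - 2*z + 24) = (z - 2)*(z + 2)*(z^2 - 7*z + 12) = (z - 4)*(z - 2)*(z + 2)*(z - 3)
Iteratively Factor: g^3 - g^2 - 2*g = (g)*(g^2 - g - 2) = g*(g - 2)*(g + 1)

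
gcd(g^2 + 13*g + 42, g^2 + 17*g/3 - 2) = g + 6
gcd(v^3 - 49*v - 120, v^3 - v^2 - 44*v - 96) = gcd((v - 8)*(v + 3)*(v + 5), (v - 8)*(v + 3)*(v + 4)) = v^2 - 5*v - 24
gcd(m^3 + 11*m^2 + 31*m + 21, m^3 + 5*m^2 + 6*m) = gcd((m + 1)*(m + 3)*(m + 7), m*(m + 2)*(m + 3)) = m + 3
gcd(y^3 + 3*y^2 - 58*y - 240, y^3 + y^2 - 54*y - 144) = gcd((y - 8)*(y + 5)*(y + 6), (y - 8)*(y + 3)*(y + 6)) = y^2 - 2*y - 48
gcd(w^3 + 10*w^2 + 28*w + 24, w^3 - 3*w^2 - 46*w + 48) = w + 6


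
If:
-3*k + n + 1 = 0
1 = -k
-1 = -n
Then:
No Solution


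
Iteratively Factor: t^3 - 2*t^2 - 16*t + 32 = (t + 4)*(t^2 - 6*t + 8) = (t - 4)*(t + 4)*(t - 2)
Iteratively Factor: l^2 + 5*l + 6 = (l + 3)*(l + 2)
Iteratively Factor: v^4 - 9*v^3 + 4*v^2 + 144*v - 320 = (v + 4)*(v^3 - 13*v^2 + 56*v - 80) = (v - 4)*(v + 4)*(v^2 - 9*v + 20) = (v - 5)*(v - 4)*(v + 4)*(v - 4)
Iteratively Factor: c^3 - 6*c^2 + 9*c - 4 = (c - 4)*(c^2 - 2*c + 1) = (c - 4)*(c - 1)*(c - 1)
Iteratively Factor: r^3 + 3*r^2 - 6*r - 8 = (r + 4)*(r^2 - r - 2) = (r + 1)*(r + 4)*(r - 2)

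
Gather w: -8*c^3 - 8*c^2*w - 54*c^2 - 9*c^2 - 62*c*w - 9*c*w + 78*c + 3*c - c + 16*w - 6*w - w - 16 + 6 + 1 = -8*c^3 - 63*c^2 + 80*c + w*(-8*c^2 - 71*c + 9) - 9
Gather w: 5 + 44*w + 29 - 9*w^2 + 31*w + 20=-9*w^2 + 75*w + 54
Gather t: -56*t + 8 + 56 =64 - 56*t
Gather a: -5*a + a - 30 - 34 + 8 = -4*a - 56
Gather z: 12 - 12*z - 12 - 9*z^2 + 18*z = -9*z^2 + 6*z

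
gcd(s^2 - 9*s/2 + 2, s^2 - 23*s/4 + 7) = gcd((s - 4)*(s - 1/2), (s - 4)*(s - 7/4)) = s - 4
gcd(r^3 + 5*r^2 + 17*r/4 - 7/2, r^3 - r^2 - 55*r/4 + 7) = r^2 + 3*r - 7/4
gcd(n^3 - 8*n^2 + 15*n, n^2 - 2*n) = n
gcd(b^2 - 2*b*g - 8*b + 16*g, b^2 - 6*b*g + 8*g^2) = b - 2*g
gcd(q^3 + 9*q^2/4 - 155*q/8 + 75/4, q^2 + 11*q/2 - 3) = q + 6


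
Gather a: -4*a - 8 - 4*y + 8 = -4*a - 4*y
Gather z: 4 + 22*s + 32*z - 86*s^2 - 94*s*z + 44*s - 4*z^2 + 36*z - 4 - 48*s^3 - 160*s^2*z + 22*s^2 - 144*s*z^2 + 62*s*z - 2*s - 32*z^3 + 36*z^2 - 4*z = -48*s^3 - 64*s^2 + 64*s - 32*z^3 + z^2*(32 - 144*s) + z*(-160*s^2 - 32*s + 64)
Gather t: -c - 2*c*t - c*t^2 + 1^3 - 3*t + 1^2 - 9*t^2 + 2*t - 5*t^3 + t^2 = -c - 5*t^3 + t^2*(-c - 8) + t*(-2*c - 1) + 2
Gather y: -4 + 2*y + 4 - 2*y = 0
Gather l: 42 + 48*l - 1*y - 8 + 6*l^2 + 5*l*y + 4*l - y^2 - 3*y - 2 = 6*l^2 + l*(5*y + 52) - y^2 - 4*y + 32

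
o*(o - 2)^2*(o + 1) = o^4 - 3*o^3 + 4*o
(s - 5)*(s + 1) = s^2 - 4*s - 5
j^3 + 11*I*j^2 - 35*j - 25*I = (j + I)*(j + 5*I)^2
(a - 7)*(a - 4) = a^2 - 11*a + 28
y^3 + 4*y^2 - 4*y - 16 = (y - 2)*(y + 2)*(y + 4)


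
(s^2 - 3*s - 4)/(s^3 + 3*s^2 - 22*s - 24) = 1/(s + 6)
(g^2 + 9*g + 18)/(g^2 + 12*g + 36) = (g + 3)/(g + 6)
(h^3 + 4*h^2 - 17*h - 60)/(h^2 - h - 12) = h + 5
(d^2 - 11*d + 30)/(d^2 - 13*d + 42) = (d - 5)/(d - 7)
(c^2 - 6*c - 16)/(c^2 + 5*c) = (c^2 - 6*c - 16)/(c*(c + 5))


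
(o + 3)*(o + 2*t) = o^2 + 2*o*t + 3*o + 6*t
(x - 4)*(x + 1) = x^2 - 3*x - 4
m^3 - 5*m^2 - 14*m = m*(m - 7)*(m + 2)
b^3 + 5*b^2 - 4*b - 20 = (b - 2)*(b + 2)*(b + 5)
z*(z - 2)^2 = z^3 - 4*z^2 + 4*z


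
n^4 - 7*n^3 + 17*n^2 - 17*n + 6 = (n - 3)*(n - 2)*(n - 1)^2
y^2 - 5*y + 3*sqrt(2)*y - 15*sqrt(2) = (y - 5)*(y + 3*sqrt(2))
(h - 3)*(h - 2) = h^2 - 5*h + 6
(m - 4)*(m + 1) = m^2 - 3*m - 4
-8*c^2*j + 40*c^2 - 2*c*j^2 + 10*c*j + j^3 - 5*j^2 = (-4*c + j)*(2*c + j)*(j - 5)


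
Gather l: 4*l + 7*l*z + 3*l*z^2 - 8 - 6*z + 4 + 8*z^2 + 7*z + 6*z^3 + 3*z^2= l*(3*z^2 + 7*z + 4) + 6*z^3 + 11*z^2 + z - 4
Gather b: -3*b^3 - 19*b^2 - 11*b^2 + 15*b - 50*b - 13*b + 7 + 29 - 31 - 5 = -3*b^3 - 30*b^2 - 48*b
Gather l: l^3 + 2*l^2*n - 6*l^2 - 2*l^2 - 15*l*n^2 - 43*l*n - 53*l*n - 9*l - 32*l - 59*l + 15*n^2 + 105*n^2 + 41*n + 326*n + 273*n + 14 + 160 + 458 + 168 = l^3 + l^2*(2*n - 8) + l*(-15*n^2 - 96*n - 100) + 120*n^2 + 640*n + 800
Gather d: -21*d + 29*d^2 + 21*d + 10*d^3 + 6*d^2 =10*d^3 + 35*d^2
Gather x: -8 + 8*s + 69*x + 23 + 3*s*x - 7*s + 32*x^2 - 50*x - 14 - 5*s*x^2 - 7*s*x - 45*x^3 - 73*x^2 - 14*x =s - 45*x^3 + x^2*(-5*s - 41) + x*(5 - 4*s) + 1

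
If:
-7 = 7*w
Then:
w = -1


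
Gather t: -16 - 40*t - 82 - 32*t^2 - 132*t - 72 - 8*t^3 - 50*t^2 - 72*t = -8*t^3 - 82*t^2 - 244*t - 170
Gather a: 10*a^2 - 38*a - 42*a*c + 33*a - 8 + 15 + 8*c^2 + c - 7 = 10*a^2 + a*(-42*c - 5) + 8*c^2 + c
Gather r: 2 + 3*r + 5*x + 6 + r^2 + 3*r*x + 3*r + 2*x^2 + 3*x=r^2 + r*(3*x + 6) + 2*x^2 + 8*x + 8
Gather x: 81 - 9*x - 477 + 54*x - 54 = 45*x - 450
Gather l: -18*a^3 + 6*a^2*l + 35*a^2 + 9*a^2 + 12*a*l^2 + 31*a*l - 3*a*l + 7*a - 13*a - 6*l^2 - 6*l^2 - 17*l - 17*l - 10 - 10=-18*a^3 + 44*a^2 - 6*a + l^2*(12*a - 12) + l*(6*a^2 + 28*a - 34) - 20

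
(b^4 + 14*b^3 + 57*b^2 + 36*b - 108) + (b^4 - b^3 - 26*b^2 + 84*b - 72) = 2*b^4 + 13*b^3 + 31*b^2 + 120*b - 180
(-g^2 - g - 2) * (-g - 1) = g^3 + 2*g^2 + 3*g + 2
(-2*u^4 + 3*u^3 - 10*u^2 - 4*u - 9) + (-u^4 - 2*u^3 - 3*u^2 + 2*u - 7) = -3*u^4 + u^3 - 13*u^2 - 2*u - 16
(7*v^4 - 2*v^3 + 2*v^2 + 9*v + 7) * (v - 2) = 7*v^5 - 16*v^4 + 6*v^3 + 5*v^2 - 11*v - 14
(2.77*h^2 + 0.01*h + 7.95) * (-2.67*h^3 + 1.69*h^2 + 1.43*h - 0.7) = -7.3959*h^5 + 4.6546*h^4 - 17.2485*h^3 + 11.5108*h^2 + 11.3615*h - 5.565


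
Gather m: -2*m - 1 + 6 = 5 - 2*m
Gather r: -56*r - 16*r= -72*r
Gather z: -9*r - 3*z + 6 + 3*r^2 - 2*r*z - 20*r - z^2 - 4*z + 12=3*r^2 - 29*r - z^2 + z*(-2*r - 7) + 18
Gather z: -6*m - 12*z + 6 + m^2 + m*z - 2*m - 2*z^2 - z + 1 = m^2 - 8*m - 2*z^2 + z*(m - 13) + 7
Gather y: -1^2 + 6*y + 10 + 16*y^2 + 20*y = 16*y^2 + 26*y + 9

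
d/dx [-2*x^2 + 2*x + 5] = 2 - 4*x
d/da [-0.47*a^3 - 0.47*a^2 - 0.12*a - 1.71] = -1.41*a^2 - 0.94*a - 0.12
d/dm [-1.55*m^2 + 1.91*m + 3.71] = 1.91 - 3.1*m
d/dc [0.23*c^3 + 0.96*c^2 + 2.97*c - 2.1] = 0.69*c^2 + 1.92*c + 2.97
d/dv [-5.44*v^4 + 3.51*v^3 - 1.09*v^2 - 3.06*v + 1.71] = -21.76*v^3 + 10.53*v^2 - 2.18*v - 3.06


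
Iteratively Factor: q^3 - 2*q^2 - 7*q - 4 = (q - 4)*(q^2 + 2*q + 1) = (q - 4)*(q + 1)*(q + 1)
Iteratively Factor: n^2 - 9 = (n + 3)*(n - 3)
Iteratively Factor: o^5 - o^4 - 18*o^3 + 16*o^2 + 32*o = (o - 2)*(o^4 + o^3 - 16*o^2 - 16*o) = (o - 2)*(o + 1)*(o^3 - 16*o) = o*(o - 2)*(o + 1)*(o^2 - 16) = o*(o - 2)*(o + 1)*(o + 4)*(o - 4)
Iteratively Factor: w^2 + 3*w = (w + 3)*(w)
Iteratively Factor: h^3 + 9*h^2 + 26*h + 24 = (h + 2)*(h^2 + 7*h + 12) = (h + 2)*(h + 3)*(h + 4)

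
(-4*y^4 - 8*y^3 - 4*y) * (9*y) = -36*y^5 - 72*y^4 - 36*y^2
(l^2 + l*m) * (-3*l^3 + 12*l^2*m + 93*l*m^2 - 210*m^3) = -3*l^5 + 9*l^4*m + 105*l^3*m^2 - 117*l^2*m^3 - 210*l*m^4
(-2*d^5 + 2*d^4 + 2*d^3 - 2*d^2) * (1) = -2*d^5 + 2*d^4 + 2*d^3 - 2*d^2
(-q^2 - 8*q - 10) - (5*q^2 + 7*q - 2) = -6*q^2 - 15*q - 8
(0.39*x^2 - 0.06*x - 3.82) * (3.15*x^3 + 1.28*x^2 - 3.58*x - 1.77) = 1.2285*x^5 + 0.3102*x^4 - 13.506*x^3 - 5.3651*x^2 + 13.7818*x + 6.7614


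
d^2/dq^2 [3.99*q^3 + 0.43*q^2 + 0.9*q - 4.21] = 23.94*q + 0.86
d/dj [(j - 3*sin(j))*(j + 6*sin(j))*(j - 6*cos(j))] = 6*j^2*sin(j) + 3*j^2*cos(j) + 3*j^2 + 6*j*sin(j) - 18*sqrt(2)*j*sin(2*j + pi/4) - 12*j*cos(j) - 27*sin(j) + 81*sin(3*j) + 9*sqrt(2)*cos(2*j + pi/4) - 9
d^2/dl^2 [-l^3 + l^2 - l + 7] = 2 - 6*l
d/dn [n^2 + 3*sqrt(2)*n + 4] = 2*n + 3*sqrt(2)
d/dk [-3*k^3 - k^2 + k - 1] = -9*k^2 - 2*k + 1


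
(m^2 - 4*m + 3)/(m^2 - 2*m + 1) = (m - 3)/(m - 1)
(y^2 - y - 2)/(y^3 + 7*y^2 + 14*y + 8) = (y - 2)/(y^2 + 6*y + 8)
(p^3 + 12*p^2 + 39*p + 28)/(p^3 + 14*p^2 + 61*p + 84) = (p + 1)/(p + 3)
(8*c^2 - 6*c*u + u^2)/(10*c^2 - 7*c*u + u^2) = (-4*c + u)/(-5*c + u)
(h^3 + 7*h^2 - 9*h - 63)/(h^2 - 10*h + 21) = (h^2 + 10*h + 21)/(h - 7)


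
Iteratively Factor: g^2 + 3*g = (g)*(g + 3)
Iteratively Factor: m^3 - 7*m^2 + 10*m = (m)*(m^2 - 7*m + 10) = m*(m - 2)*(m - 5)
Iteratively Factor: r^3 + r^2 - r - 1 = (r - 1)*(r^2 + 2*r + 1) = (r - 1)*(r + 1)*(r + 1)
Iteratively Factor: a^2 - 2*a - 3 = (a + 1)*(a - 3)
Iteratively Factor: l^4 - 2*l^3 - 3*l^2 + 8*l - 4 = (l - 1)*(l^3 - l^2 - 4*l + 4) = (l - 2)*(l - 1)*(l^2 + l - 2) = (l - 2)*(l - 1)^2*(l + 2)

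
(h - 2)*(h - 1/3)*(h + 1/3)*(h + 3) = h^4 + h^3 - 55*h^2/9 - h/9 + 2/3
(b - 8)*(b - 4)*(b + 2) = b^3 - 10*b^2 + 8*b + 64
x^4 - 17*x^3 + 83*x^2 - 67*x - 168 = (x - 8)*(x - 7)*(x - 3)*(x + 1)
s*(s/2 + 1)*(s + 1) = s^3/2 + 3*s^2/2 + s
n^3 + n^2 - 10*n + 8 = (n - 2)*(n - 1)*(n + 4)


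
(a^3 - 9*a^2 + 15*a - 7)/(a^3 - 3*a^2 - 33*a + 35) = (a - 1)/(a + 5)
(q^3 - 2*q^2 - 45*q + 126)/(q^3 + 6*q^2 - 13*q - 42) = (q - 6)/(q + 2)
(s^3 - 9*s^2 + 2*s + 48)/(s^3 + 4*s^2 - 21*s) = (s^2 - 6*s - 16)/(s*(s + 7))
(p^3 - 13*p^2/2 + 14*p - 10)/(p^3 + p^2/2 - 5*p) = (2*p^2 - 9*p + 10)/(p*(2*p + 5))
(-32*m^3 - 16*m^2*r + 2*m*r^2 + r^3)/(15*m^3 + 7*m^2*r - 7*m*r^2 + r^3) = (-32*m^3 - 16*m^2*r + 2*m*r^2 + r^3)/(15*m^3 + 7*m^2*r - 7*m*r^2 + r^3)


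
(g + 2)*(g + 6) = g^2 + 8*g + 12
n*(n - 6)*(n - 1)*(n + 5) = n^4 - 2*n^3 - 29*n^2 + 30*n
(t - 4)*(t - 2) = t^2 - 6*t + 8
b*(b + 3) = b^2 + 3*b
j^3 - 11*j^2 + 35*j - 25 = (j - 5)^2*(j - 1)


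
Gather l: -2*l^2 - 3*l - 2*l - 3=-2*l^2 - 5*l - 3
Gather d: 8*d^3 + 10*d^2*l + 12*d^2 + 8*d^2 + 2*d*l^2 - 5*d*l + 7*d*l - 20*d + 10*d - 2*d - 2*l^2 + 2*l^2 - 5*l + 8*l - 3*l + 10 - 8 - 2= 8*d^3 + d^2*(10*l + 20) + d*(2*l^2 + 2*l - 12)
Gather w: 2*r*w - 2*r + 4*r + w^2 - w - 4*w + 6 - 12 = 2*r + w^2 + w*(2*r - 5) - 6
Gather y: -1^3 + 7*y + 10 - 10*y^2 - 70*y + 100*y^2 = 90*y^2 - 63*y + 9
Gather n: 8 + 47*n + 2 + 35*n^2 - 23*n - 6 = 35*n^2 + 24*n + 4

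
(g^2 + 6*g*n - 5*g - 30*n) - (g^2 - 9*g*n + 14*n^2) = 15*g*n - 5*g - 14*n^2 - 30*n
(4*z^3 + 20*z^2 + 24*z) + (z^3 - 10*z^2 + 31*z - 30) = 5*z^3 + 10*z^2 + 55*z - 30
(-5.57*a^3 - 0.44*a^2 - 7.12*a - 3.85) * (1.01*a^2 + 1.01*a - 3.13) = -5.6257*a^5 - 6.0701*a^4 + 9.7985*a^3 - 9.7025*a^2 + 18.3971*a + 12.0505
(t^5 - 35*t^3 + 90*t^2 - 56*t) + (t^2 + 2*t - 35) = t^5 - 35*t^3 + 91*t^2 - 54*t - 35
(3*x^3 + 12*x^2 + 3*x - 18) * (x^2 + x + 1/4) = 3*x^5 + 15*x^4 + 63*x^3/4 - 12*x^2 - 69*x/4 - 9/2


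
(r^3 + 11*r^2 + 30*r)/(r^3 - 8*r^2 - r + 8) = r*(r^2 + 11*r + 30)/(r^3 - 8*r^2 - r + 8)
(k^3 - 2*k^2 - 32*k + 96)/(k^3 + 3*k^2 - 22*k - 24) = (k - 4)/(k + 1)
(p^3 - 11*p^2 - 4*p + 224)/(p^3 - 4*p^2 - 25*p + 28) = (p - 8)/(p - 1)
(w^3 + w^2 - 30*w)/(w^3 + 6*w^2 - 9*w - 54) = w*(w - 5)/(w^2 - 9)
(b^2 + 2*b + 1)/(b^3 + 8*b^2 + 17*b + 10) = (b + 1)/(b^2 + 7*b + 10)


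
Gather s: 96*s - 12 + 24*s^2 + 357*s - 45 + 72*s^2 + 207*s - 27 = 96*s^2 + 660*s - 84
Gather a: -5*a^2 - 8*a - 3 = -5*a^2 - 8*a - 3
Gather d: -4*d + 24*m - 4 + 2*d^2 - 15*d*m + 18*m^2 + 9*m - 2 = 2*d^2 + d*(-15*m - 4) + 18*m^2 + 33*m - 6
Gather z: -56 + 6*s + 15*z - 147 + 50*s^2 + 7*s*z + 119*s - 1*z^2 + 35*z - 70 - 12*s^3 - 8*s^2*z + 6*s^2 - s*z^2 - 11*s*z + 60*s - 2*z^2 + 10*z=-12*s^3 + 56*s^2 + 185*s + z^2*(-s - 3) + z*(-8*s^2 - 4*s + 60) - 273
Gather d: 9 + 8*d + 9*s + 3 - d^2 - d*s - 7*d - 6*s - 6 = -d^2 + d*(1 - s) + 3*s + 6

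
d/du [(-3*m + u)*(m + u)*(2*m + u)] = -7*m^2 + 3*u^2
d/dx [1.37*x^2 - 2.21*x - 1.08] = 2.74*x - 2.21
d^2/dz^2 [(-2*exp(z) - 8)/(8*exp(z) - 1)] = (-528*exp(z) - 66)*exp(z)/(512*exp(3*z) - 192*exp(2*z) + 24*exp(z) - 1)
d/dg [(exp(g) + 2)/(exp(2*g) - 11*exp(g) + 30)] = (-(exp(g) + 2)*(2*exp(g) - 11) + exp(2*g) - 11*exp(g) + 30)*exp(g)/(exp(2*g) - 11*exp(g) + 30)^2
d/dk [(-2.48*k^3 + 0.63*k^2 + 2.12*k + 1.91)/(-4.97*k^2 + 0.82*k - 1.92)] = (12.3256*k^4 - 4.0672*k^3 + 25.3378*k^2 + 16.5662*k - 5.6366)/(24.7009*k^4 - 8.1508*k^3 + 19.7572*k^2 - 3.1488*k + 3.6864)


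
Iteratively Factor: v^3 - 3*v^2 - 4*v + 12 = (v + 2)*(v^2 - 5*v + 6) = (v - 3)*(v + 2)*(v - 2)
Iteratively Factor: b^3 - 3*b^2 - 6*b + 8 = (b + 2)*(b^2 - 5*b + 4) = (b - 4)*(b + 2)*(b - 1)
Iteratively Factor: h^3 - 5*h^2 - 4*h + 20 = (h - 2)*(h^2 - 3*h - 10) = (h - 5)*(h - 2)*(h + 2)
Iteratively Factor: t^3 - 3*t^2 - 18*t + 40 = (t - 5)*(t^2 + 2*t - 8) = (t - 5)*(t - 2)*(t + 4)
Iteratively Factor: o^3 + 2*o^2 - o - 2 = (o + 2)*(o^2 - 1) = (o - 1)*(o + 2)*(o + 1)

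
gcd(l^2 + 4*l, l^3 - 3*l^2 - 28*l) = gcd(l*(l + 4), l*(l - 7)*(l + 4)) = l^2 + 4*l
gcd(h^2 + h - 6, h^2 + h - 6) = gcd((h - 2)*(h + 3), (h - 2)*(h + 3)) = h^2 + h - 6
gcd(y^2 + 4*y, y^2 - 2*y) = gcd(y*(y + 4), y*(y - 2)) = y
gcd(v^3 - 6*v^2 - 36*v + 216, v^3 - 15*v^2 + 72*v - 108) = v^2 - 12*v + 36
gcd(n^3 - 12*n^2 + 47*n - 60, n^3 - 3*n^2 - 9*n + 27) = n - 3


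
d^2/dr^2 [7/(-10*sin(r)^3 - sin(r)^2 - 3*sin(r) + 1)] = 7*(900*sin(r)^6 + 110*sin(r)^5 - 1136*sin(r)^4 - 61*sin(r)^3 - 173*sin(r)^2 - 75*sin(r) - 20)/(10*sin(r)^3 + sin(r)^2 + 3*sin(r) - 1)^3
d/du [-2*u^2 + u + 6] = 1 - 4*u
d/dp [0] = 0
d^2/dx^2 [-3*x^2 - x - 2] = -6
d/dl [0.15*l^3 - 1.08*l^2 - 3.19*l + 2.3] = 0.45*l^2 - 2.16*l - 3.19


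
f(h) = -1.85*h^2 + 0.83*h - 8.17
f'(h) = 0.83 - 3.7*h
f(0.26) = -8.08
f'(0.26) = -0.13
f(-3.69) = -36.42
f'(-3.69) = 14.48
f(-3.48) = -33.46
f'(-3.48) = 13.71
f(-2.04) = -17.56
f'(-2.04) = 8.38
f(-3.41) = -32.51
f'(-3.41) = 13.45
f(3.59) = -29.03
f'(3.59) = -12.45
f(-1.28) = -12.26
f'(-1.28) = 5.57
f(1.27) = -10.10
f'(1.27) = -3.87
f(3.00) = -22.33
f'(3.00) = -10.27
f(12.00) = -264.61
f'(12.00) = -43.57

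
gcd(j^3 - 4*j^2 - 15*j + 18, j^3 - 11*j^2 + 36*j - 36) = j - 6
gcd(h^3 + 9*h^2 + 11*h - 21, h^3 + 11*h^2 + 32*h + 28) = h + 7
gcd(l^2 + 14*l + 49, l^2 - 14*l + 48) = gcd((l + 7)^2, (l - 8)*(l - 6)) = 1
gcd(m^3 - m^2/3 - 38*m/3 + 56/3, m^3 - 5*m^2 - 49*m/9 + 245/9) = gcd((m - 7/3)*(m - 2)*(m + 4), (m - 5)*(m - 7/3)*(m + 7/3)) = m - 7/3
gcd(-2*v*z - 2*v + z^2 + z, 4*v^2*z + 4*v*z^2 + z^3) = 1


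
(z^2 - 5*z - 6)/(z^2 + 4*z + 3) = (z - 6)/(z + 3)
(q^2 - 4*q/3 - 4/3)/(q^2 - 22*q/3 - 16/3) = (q - 2)/(q - 8)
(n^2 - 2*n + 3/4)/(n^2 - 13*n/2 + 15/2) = (n - 1/2)/(n - 5)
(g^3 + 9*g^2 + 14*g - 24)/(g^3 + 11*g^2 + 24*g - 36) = (g + 4)/(g + 6)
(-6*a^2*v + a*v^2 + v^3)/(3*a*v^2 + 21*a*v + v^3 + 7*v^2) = (-2*a + v)/(v + 7)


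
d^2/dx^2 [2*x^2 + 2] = 4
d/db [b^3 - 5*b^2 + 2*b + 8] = 3*b^2 - 10*b + 2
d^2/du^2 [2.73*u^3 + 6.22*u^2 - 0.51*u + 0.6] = 16.38*u + 12.44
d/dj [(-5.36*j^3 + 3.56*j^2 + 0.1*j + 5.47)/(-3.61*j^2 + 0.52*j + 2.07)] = (19.3496*j^4 - 5.5744*j^3 - 31.0734*j^2 + 54.2318*j - 2.6374)/(13.0321*j^4 - 3.7544*j^3 - 14.675*j^2 + 2.1528*j + 4.2849)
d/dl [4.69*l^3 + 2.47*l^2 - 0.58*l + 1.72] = 14.07*l^2 + 4.94*l - 0.58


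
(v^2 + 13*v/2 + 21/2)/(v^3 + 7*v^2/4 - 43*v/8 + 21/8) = 4*(v + 3)/(4*v^2 - 7*v + 3)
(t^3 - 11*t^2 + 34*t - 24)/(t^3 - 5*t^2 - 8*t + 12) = (t - 4)/(t + 2)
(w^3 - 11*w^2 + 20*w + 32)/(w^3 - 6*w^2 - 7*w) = (w^2 - 12*w + 32)/(w*(w - 7))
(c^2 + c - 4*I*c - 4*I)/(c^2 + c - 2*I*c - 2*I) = (c - 4*I)/(c - 2*I)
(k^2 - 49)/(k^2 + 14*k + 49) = (k - 7)/(k + 7)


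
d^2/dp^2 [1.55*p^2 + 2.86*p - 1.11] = 3.10000000000000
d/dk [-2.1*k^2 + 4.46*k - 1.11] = 4.46 - 4.2*k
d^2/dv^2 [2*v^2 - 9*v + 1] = 4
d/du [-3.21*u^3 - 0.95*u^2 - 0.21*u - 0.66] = -9.63*u^2 - 1.9*u - 0.21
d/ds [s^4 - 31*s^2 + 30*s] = 4*s^3 - 62*s + 30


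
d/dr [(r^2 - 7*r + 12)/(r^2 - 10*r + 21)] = -3/(r^2 - 14*r + 49)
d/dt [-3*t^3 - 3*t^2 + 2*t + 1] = -9*t^2 - 6*t + 2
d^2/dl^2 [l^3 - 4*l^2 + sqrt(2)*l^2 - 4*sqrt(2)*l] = 6*l - 8 + 2*sqrt(2)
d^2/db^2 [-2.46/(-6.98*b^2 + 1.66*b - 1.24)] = (-239.704368*b^2 + 57.007056*b + 2.46*(13.96*b - 1.66)*(27.92*b - 3.32) - 42.583584)/(6.98*b^2 - 1.66*b + 1.24)^3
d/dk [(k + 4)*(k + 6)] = 2*k + 10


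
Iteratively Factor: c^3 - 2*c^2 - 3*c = (c - 3)*(c^2 + c) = (c - 3)*(c + 1)*(c)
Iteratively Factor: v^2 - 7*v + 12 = (v - 4)*(v - 3)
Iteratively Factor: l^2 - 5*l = (l)*(l - 5)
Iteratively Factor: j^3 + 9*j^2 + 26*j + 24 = (j + 3)*(j^2 + 6*j + 8) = (j + 3)*(j + 4)*(j + 2)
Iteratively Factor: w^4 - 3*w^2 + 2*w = (w + 2)*(w^3 - 2*w^2 + w) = (w - 1)*(w + 2)*(w^2 - w) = w*(w - 1)*(w + 2)*(w - 1)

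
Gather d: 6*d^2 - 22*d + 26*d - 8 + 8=6*d^2 + 4*d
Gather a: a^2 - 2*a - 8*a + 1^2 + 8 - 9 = a^2 - 10*a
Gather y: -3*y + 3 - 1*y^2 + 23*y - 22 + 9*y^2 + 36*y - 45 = 8*y^2 + 56*y - 64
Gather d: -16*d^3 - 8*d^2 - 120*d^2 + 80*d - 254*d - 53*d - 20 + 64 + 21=-16*d^3 - 128*d^2 - 227*d + 65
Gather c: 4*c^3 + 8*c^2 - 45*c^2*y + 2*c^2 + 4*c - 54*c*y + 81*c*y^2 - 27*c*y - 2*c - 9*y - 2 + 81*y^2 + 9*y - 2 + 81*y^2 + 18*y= 4*c^3 + c^2*(10 - 45*y) + c*(81*y^2 - 81*y + 2) + 162*y^2 + 18*y - 4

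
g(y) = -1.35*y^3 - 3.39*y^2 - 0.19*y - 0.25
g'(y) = -4.05*y^2 - 6.78*y - 0.19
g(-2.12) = -2.22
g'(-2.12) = -4.02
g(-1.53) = -3.06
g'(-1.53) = 0.70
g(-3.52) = 17.29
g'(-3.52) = -26.51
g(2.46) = -41.33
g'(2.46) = -41.38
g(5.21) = -284.18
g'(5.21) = -145.45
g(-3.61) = 19.77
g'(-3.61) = -28.49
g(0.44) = -1.10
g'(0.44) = -3.96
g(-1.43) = -2.96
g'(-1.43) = 1.22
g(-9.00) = 711.02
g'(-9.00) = -267.22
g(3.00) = -67.78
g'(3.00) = -56.98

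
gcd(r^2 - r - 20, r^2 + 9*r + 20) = r + 4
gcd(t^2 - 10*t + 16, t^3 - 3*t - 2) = t - 2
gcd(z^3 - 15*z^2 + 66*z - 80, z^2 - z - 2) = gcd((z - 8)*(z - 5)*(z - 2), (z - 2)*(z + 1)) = z - 2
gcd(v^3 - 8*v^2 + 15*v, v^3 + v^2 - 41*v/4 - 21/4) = v - 3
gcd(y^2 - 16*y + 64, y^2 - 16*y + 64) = y^2 - 16*y + 64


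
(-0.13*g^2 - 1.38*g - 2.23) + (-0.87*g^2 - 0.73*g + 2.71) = -1.0*g^2 - 2.11*g + 0.48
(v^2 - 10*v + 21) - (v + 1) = v^2 - 11*v + 20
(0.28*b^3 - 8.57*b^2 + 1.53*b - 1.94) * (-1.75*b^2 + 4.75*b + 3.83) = -0.49*b^5 + 16.3275*b^4 - 42.3126*b^3 - 22.1606*b^2 - 3.3551*b - 7.4302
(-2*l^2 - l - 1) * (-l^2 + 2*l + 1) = 2*l^4 - 3*l^3 - 3*l^2 - 3*l - 1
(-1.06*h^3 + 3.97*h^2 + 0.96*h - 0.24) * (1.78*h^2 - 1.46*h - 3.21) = -1.8868*h^5 + 8.6142*h^4 - 0.6848*h^3 - 14.5725*h^2 - 2.7312*h + 0.7704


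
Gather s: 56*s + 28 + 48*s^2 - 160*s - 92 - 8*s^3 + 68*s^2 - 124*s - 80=-8*s^3 + 116*s^2 - 228*s - 144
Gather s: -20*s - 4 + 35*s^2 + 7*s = 35*s^2 - 13*s - 4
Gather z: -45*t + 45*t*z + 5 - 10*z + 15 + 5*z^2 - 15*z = -45*t + 5*z^2 + z*(45*t - 25) + 20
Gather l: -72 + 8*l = 8*l - 72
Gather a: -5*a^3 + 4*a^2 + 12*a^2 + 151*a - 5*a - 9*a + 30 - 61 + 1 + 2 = -5*a^3 + 16*a^2 + 137*a - 28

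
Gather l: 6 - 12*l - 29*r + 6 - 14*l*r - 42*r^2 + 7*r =l*(-14*r - 12) - 42*r^2 - 22*r + 12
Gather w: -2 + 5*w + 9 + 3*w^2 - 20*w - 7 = 3*w^2 - 15*w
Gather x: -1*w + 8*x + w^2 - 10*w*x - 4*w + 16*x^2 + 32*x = w^2 - 5*w + 16*x^2 + x*(40 - 10*w)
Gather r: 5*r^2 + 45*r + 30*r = 5*r^2 + 75*r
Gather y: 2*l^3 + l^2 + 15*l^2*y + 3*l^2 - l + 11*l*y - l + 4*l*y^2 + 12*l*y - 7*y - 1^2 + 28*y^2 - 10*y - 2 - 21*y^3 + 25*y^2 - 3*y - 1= 2*l^3 + 4*l^2 - 2*l - 21*y^3 + y^2*(4*l + 53) + y*(15*l^2 + 23*l - 20) - 4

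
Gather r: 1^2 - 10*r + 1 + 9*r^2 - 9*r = 9*r^2 - 19*r + 2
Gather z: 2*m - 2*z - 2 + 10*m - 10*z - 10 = 12*m - 12*z - 12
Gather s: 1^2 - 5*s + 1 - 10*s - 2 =-15*s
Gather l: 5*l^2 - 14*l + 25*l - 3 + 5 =5*l^2 + 11*l + 2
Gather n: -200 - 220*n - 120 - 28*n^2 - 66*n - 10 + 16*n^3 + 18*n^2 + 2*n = 16*n^3 - 10*n^2 - 284*n - 330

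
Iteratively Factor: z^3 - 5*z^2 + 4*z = (z - 1)*(z^2 - 4*z) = (z - 4)*(z - 1)*(z)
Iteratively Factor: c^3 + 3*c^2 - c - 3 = (c + 1)*(c^2 + 2*c - 3) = (c - 1)*(c + 1)*(c + 3)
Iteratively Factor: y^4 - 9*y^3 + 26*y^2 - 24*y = (y - 4)*(y^3 - 5*y^2 + 6*y) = (y - 4)*(y - 2)*(y^2 - 3*y) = (y - 4)*(y - 3)*(y - 2)*(y)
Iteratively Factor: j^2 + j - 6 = (j - 2)*(j + 3)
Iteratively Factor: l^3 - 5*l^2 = (l)*(l^2 - 5*l) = l^2*(l - 5)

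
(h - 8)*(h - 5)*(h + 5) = h^3 - 8*h^2 - 25*h + 200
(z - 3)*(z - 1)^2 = z^3 - 5*z^2 + 7*z - 3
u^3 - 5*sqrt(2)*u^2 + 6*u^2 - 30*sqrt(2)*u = u*(u + 6)*(u - 5*sqrt(2))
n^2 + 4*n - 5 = (n - 1)*(n + 5)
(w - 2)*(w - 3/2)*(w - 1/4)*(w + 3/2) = w^4 - 9*w^3/4 - 7*w^2/4 + 81*w/16 - 9/8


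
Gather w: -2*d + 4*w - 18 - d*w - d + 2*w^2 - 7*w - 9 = -3*d + 2*w^2 + w*(-d - 3) - 27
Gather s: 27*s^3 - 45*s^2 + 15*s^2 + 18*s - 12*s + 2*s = 27*s^3 - 30*s^2 + 8*s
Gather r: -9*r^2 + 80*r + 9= -9*r^2 + 80*r + 9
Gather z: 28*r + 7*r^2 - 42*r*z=7*r^2 - 42*r*z + 28*r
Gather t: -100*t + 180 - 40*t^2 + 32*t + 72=-40*t^2 - 68*t + 252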